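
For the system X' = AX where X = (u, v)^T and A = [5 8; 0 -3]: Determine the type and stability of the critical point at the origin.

saddle

A = [[5,8],[0,-3]]; det(A-λI) = λ^2 - 2λ - 15.
λ = -3, 5: opposite signs.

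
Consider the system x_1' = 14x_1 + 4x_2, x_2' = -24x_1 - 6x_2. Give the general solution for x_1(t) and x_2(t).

Coefficient matrix A = [[14, 4], [-24, -6]].
Characteristic polynomial det(A - λI) = λ^2 - 8λ + 12 = 0.
Eigenvalues λ = 6, 2.
For λ=6: (A-λI) row 1 is [8, 4], so an eigenvector is (1, -2).
For λ=2: (A-λI) row 1 is [12, 4], so an eigenvector is (-1, 3).
General solution: C_1e^(6t)(1,-2) + C_2e^(2t)(-1,3).

x_1(t) = C_1e^(6t) - C_2e^(2t), x_2(t) = -2C_1e^(6t) + 3C_2e^(2t)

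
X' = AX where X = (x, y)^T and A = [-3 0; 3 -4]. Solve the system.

x(t) = -c_2e^(-3t), y(t) = c_1e^(-4t) - 3c_2e^(-3t)

Coefficient matrix A = [[-3, 0], [3, -4]].
Characteristic polynomial det(A - λI) = λ^2 + 7λ + 12 = 0.
Eigenvalues λ = -4, -3.
For λ=-4: (A-λI) row 1 is [1, 0], so an eigenvector is (0, 1).
For λ=-3: (A-λI) row 2 is [3, -1], so an eigenvector is (-1, -3).
General solution: c_1e^(-4t)(0,1) + c_2e^(-3t)(-1,-3).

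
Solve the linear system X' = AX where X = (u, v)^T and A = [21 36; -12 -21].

u(t) = 2C_1e^(3t) + 3C_2e^(-3t), v(t) = -C_1e^(3t) - 2C_2e^(-3t)

Coefficient matrix A = [[21, 36], [-12, -21]].
Characteristic polynomial det(A - λI) = λ^2 - 9 = 0.
Eigenvalues λ = 3, -3.
For λ=3: (A-λI) row 1 is [18, 36], so an eigenvector is (2, -1).
For λ=-3: (A-λI) row 1 is [24, 36], so an eigenvector is (3, -2).
General solution: C_1e^(3t)(2,-1) + C_2e^(-3t)(3,-2).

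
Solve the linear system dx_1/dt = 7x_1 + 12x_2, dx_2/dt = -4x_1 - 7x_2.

Coefficient matrix A = [[7, 12], [-4, -7]].
Characteristic polynomial det(A - λI) = λ^2 - 1 = 0.
Eigenvalues λ = -1, 1.
For λ=-1: (A-λI) row 1 is [8, 12], so an eigenvector is (3, -2).
For λ=1: (A-λI) row 1 is [6, 12], so an eigenvector is (-2, 1).
General solution: K_1e^(-t)(3,-2) + K_2e^(t)(-2,1).

x_1(t) = 3K_1e^(-t) - 2K_2e^(t), x_2(t) = -2K_1e^(-t) + K_2e^(t)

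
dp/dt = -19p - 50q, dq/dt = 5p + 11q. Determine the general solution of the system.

p(t) = -c_1e^(-4t)sin(5t) - 3c_1e^(-4t)cos(5t) - 3c_2e^(-4t)sin(5t) + c_2e^(-4t)cos(5t), q(t) = c_1e^(-4t)cos(5t) + c_2e^(-4t)sin(5t)

Coefficient matrix A = [[-19, -50], [5, 11]].
Characteristic polynomial det(A - λI) = λ^2 + 8λ + 41 = 0.
Eigenvalues λ = -4 ± 5i (complex conjugate pair).
For λ=-4+5i: an eigenvector is (-3,1) - i(-1,0) = (-3 + i, 1).
A real fundamental pair from Re and Im of e^((-4+5i)t)v: X_1 = e^(-4t)(cos(5t)·(-3,1) + sin(5t)·(-1,0)), X_2 = e^(-4t)(sin(5t)·(-3,1) - cos(5t)·(-1,0)).
General solution: c_1X_1 + c_2X_2.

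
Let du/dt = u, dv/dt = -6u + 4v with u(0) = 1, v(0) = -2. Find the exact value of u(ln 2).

2

A = [[1,0],[-6,4]]; eigenvalues λ = 4, 1.
Eigenvectors: (0,1) for λ=4, (-1,-2) for λ=1.
From the initial condition, c_1 = -4, c_2 = -1.
u(ln 2) = (-4)(2^4)(0) + (-1)(2^1)(-1) = 2.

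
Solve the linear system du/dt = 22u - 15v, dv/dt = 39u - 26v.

Coefficient matrix A = [[22, -15], [39, -26]].
Characteristic polynomial det(A - λI) = λ^2 + 4λ + 13 = 0.
Eigenvalues λ = -2 ± 3i (complex conjugate pair).
For λ=-2+3i: an eigenvector is (2,3) - i(1,2) = (2 - i, 3 - 2i).
A real fundamental pair from Re and Im of e^((-2+3i)t)v: X_1 = e^(-2t)(cos(3t)·(2,3) + sin(3t)·(1,2)), X_2 = e^(-2t)(sin(3t)·(2,3) - cos(3t)·(1,2)).
General solution: K_1X_1 + K_2X_2.

u(t) = K_1e^(-2t)sin(3t) + 2K_1e^(-2t)cos(3t) + 2K_2e^(-2t)sin(3t) - K_2e^(-2t)cos(3t), v(t) = 2K_1e^(-2t)sin(3t) + 3K_1e^(-2t)cos(3t) + 3K_2e^(-2t)sin(3t) - 2K_2e^(-2t)cos(3t)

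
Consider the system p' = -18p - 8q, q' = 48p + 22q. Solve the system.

Coefficient matrix A = [[-18, -8], [48, 22]].
Characteristic polynomial det(A - λI) = λ^2 - 4λ - 12 = 0.
Eigenvalues λ = 6, -2.
For λ=6: (A-λI) row 1 is [-24, -8], so an eigenvector is (-1, 3).
For λ=-2: (A-λI) row 1 is [-16, -8], so an eigenvector is (-1, 2).
General solution: C_1e^(6t)(-1,3) + C_2e^(-2t)(-1,2).

p(t) = -C_1e^(6t) - C_2e^(-2t), q(t) = 3C_1e^(6t) + 2C_2e^(-2t)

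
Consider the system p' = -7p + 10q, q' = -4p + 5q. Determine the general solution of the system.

Coefficient matrix A = [[-7, 10], [-4, 5]].
Characteristic polynomial det(A - λI) = λ^2 + 2λ + 5 = 0.
Eigenvalues λ = -1 ± 2i (complex conjugate pair).
For λ=-1+2i: an eigenvector is (-2,-1) - i(1,1) = (-2 - i, -1 - i).
A real fundamental pair from Re and Im of e^((-1+2i)t)v: X_1 = e^(-t)(cos(2t)·(-2,-1) + sin(2t)·(1,1)), X_2 = e^(-t)(sin(2t)·(-2,-1) - cos(2t)·(1,1)).
General solution: C_1X_1 + C_2X_2.

p(t) = C_1e^(-t)sin(2t) - 2C_1e^(-t)cos(2t) - 2C_2e^(-t)sin(2t) - C_2e^(-t)cos(2t), q(t) = C_1e^(-t)sin(2t) - C_1e^(-t)cos(2t) - C_2e^(-t)sin(2t) - C_2e^(-t)cos(2t)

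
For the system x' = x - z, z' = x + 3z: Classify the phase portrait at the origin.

A = [[1,-1],[1,3]]; det(A-λI) = λ^2 - 4λ + 4.
repeated λ = 2 with a single eigenvector.

unstable improper node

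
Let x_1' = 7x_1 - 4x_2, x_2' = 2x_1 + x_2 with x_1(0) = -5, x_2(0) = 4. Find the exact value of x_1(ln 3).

A = [[7,-4],[2,1]]; eigenvalues λ = 5, 3.
Eigenvectors: (2,1) for λ=5, (-1,-1) for λ=3.
From the initial condition, c_1 = -9, c_2 = -13.
x_1(ln 3) = (-9)(3^5)(2) + (-13)(3^3)(-1) = -4023.

-4023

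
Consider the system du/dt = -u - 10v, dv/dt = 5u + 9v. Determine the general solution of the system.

Coefficient matrix A = [[-1, -10], [5, 9]].
Characteristic polynomial det(A - λI) = λ^2 - 8λ + 41 = 0.
Eigenvalues λ = 4 ± 5i (complex conjugate pair).
For λ=4+5i: an eigenvector is (1,-1) - i(1,0) = (1 - i, -1).
A real fundamental pair from Re and Im of e^((4+5i)t)v: X_1 = e^(4t)(cos(5t)·(1,-1) + sin(5t)·(1,0)), X_2 = e^(4t)(sin(5t)·(1,-1) - cos(5t)·(1,0)).
General solution: C_1X_1 + C_2X_2.

u(t) = C_1e^(4t)sin(5t) + C_1e^(4t)cos(5t) + C_2e^(4t)sin(5t) - C_2e^(4t)cos(5t), v(t) = -C_1e^(4t)cos(5t) - C_2e^(4t)sin(5t)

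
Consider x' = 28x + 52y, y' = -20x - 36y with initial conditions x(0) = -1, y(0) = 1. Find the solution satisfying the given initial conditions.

Coefficient matrix A = [[28, 52], [-20, -36]].
Characteristic polynomial det(A - λI) = λ^2 + 8λ + 32 = 0.
Eigenvalues λ = -4 ± 4i (complex conjugate pair).
For λ=-4+4i: an eigenvector is (-2,1) - i(-3,2) = (-2 + 3i, 1 - 2i).
A real fundamental pair from Re and Im of e^((-4+4i)t)v: X_1 = e^(-4t)(cos(4t)·(-2,1) + sin(4t)·(-3,2)), X_2 = e^(-4t)(sin(4t)·(-2,1) - cos(4t)·(-3,2)).
General solution: C_1X_1 + C_2X_2.
Applying x(0)=-1, y(0)=1 gives C_1=-1, C_2=-1.

x(t) = 5e^(-4t)sin(4t) - e^(-4t)cos(4t), y(t) = -3e^(-4t)sin(4t) + e^(-4t)cos(4t)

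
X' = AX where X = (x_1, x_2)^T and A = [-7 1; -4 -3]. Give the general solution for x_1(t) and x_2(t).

Coefficient matrix A = [[-7, 1], [-4, -3]].
Characteristic polynomial det(A - λI) = λ^2 + 10λ + 25 = 0.
Single eigenvalue λ = -5 with algebraic multiplicity 2.
Eigenvector v = (-1,-2); generalized eigenvector w with (A-λI)w=v is (2,3).
General solution: e^(-5t)[c_1·v + c_2·(t·v + w)].

x_1(t) = -c_1e^(-5t) - c_2te^(-5t) + 2c_2e^(-5t), x_2(t) = -2c_1e^(-5t) - 2c_2te^(-5t) + 3c_2e^(-5t)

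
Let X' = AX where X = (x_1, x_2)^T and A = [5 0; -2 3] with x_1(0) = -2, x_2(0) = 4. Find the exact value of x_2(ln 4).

A = [[5,0],[-2,3]]; eigenvalues λ = 5, 3.
Eigenvectors: (-1,1) for λ=5, (0,1) for λ=3.
From the initial condition, c_1 = 2, c_2 = 2.
x_2(ln 4) = (2)(4^5)(1) + (2)(4^3)(1) = 2176.

2176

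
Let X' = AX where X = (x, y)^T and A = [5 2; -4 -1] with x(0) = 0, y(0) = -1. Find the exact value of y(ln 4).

56

A = [[5,2],[-4,-1]]; eigenvalues λ = 3, 1.
Eigenvectors: (-1,1) for λ=3, (1,-2) for λ=1.
From the initial condition, c_1 = 1, c_2 = 1.
y(ln 4) = (1)(4^3)(1) + (1)(4^1)(-2) = 56.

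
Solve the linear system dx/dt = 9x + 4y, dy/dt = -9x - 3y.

Coefficient matrix A = [[9, 4], [-9, -3]].
Characteristic polynomial det(A - λI) = λ^2 - 6λ + 9 = 0.
Single eigenvalue λ = 3 with algebraic multiplicity 2.
Eigenvector v = (-2,3); generalized eigenvector w with (A-λI)w=v is (1,-2).
General solution: e^(3t)[K_1·v + K_2·(t·v + w)].

x(t) = -2K_1e^(3t) - 2K_2te^(3t) + K_2e^(3t), y(t) = 3K_1e^(3t) + 3K_2te^(3t) - 2K_2e^(3t)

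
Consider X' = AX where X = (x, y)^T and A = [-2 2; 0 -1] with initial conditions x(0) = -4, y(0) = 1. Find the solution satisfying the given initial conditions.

Coefficient matrix A = [[-2, 2], [0, -1]].
Characteristic polynomial det(A - λI) = λ^2 + 3λ + 2 = 0.
Eigenvalues λ = -2, -1.
For λ=-2: (A-λI) row 1 is [0, 2], so an eigenvector is (1, 0).
For λ=-1: (A-λI) row 1 is [-1, 2], so an eigenvector is (-2, -1).
General solution: K_1e^(-2t)(1,0) + K_2e^(-t)(-2,-1).
Applying x(0)=-4, y(0)=1 gives K_1=-6, K_2=-1.

x(t) = 2e^(-t) - 6e^(-2t), y(t) = e^(-t)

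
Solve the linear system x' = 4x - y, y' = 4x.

Coefficient matrix A = [[4, -1], [4, 0]].
Characteristic polynomial det(A - λI) = λ^2 - 4λ + 4 = 0.
Single eigenvalue λ = 2 with algebraic multiplicity 2.
Eigenvector v = (1,2); generalized eigenvector w with (A-λI)w=v is (-1,-3).
General solution: e^(2t)[C_1·v + C_2·(t·v + w)].

x(t) = C_1e^(2t) + C_2te^(2t) - C_2e^(2t), y(t) = 2C_1e^(2t) + 2C_2te^(2t) - 3C_2e^(2t)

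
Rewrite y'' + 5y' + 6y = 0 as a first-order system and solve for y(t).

y(t) = C_1e^(-3t) + C_2e^(-2t)

Let x_1 = y, x_2 = y'. Then x_1' = x_2 and x_2' = -6x_1 - 5x_2.
A = [[0,1],[-6,-5]]; det(A-λI) = λ^2 + 5λ + 6.
Eigenvalues λ = -3, -2 with eigenvectors (1,-3), (1,-2).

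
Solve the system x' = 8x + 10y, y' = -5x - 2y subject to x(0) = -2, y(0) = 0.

Coefficient matrix A = [[8, 10], [-5, -2]].
Characteristic polynomial det(A - λI) = λ^2 - 6λ + 34 = 0.
Eigenvalues λ = 3 ± 5i (complex conjugate pair).
For λ=3+5i: an eigenvector is (-1,0) - i(-1,1) = (-1 + i, 0 - i).
A real fundamental pair from Re and Im of e^((3+5i)t)v: X_1 = e^(3t)(cos(5t)·(-1,0) + sin(5t)·(-1,1)), X_2 = e^(3t)(sin(5t)·(-1,0) - cos(5t)·(-1,1)).
General solution: c_1X_1 + c_2X_2.
Applying x(0)=-2, y(0)=0 gives c_1=2, c_2=0.

x(t) = -2e^(3t)sin(5t) - 2e^(3t)cos(5t), y(t) = 2e^(3t)sin(5t)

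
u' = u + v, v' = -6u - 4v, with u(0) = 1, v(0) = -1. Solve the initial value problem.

Coefficient matrix A = [[1, 1], [-6, -4]].
Characteristic polynomial det(A - λI) = λ^2 + 3λ + 2 = 0.
Eigenvalues λ = -1, -2.
For λ=-1: (A-λI) row 1 is [2, 1], so an eigenvector is (1, -2).
For λ=-2: (A-λI) row 1 is [3, 1], so an eigenvector is (1, -3).
General solution: c_1e^(-t)(1,-2) + c_2e^(-2t)(1,-3).
Applying u(0)=1, v(0)=-1 gives c_1=2, c_2=-1.

u(t) = 2e^(-t) - e^(-2t), v(t) = -4e^(-t) + 3e^(-2t)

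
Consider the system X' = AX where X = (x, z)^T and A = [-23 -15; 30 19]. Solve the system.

x(t) = K_1e^(-2t)sin(3t) + 2K_1e^(-2t)cos(3t) + 2K_2e^(-2t)sin(3t) - K_2e^(-2t)cos(3t), z(t) = -K_1e^(-2t)sin(3t) - 3K_1e^(-2t)cos(3t) - 3K_2e^(-2t)sin(3t) + K_2e^(-2t)cos(3t)

Coefficient matrix A = [[-23, -15], [30, 19]].
Characteristic polynomial det(A - λI) = λ^2 + 4λ + 13 = 0.
Eigenvalues λ = -2 ± 3i (complex conjugate pair).
For λ=-2+3i: an eigenvector is (2,-3) - i(1,-1) = (2 - i, -3 + i).
A real fundamental pair from Re and Im of e^((-2+3i)t)v: X_1 = e^(-2t)(cos(3t)·(2,-3) + sin(3t)·(1,-1)), X_2 = e^(-2t)(sin(3t)·(2,-3) - cos(3t)·(1,-1)).
General solution: K_1X_1 + K_2X_2.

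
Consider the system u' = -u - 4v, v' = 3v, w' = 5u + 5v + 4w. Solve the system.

u(t) = C_1e^(-t) - C_2e^(3t), v(t) = C_2e^(3t), w(t) = -C_1e^(-t) + C_3e^(4t)

Coefficient matrix A = [[-1, -4, 0], [0, 3, 0], [5, 5, 4]].
det(A - λI) = 0 gives eigenvalues λ = -1, 3, 4.
For λ=-1: eigenvector (1,0,-1).
For λ=3: eigenvector (-1,1,0).
For λ=4: eigenvector (0,0,1).
General solution: C_1e^(-t)(1,0,-1) + C_2e^(3t)(-1,1,0) + C_3e^(4t)(0,0,1).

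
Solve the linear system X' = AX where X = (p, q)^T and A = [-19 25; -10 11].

Coefficient matrix A = [[-19, 25], [-10, 11]].
Characteristic polynomial det(A - λI) = λ^2 + 8λ + 41 = 0.
Eigenvalues λ = -4 ± 5i (complex conjugate pair).
For λ=-4+5i: an eigenvector is (2,1) - i(-1,-1) = (2 + i, 1 + i).
A real fundamental pair from Re and Im of e^((-4+5i)t)v: X_1 = e^(-4t)(cos(5t)·(2,1) + sin(5t)·(-1,-1)), X_2 = e^(-4t)(sin(5t)·(2,1) - cos(5t)·(-1,-1)).
General solution: c_1X_1 + c_2X_2.

p(t) = -c_1e^(-4t)sin(5t) + 2c_1e^(-4t)cos(5t) + 2c_2e^(-4t)sin(5t) + c_2e^(-4t)cos(5t), q(t) = -c_1e^(-4t)sin(5t) + c_1e^(-4t)cos(5t) + c_2e^(-4t)sin(5t) + c_2e^(-4t)cos(5t)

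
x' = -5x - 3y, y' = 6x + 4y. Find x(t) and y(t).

x(t) = -K_1e^(t) - K_2e^(-2t), y(t) = 2K_1e^(t) + K_2e^(-2t)

Coefficient matrix A = [[-5, -3], [6, 4]].
Characteristic polynomial det(A - λI) = λ^2 + λ - 2 = 0.
Eigenvalues λ = 1, -2.
For λ=1: (A-λI) row 1 is [-6, -3], so an eigenvector is (-1, 2).
For λ=-2: (A-λI) row 1 is [-3, -3], so an eigenvector is (-1, 1).
General solution: K_1e^(t)(-1,2) + K_2e^(-2t)(-1,1).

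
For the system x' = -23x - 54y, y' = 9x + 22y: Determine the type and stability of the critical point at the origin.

saddle

A = [[-23,-54],[9,22]]; det(A-λI) = λ^2 + λ - 20.
λ = 4, -5: opposite signs.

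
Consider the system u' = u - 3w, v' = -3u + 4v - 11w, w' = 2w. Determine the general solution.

u(t) = K_1e^(t) - 3K_3e^(2t), v(t) = K_1e^(t) + K_2e^(4t) + K_3e^(2t), w(t) = K_3e^(2t)

Coefficient matrix A = [[1, 0, -3], [-3, 4, -11], [0, 0, 2]].
det(A - λI) = 0 gives eigenvalues λ = 1, 4, 2.
For λ=1: eigenvector (1,1,0).
For λ=4: eigenvector (0,1,0).
For λ=2: eigenvector (-3,1,1).
General solution: K_1e^(t)(1,1,0) + K_2e^(4t)(0,1,0) + K_3e^(2t)(-3,1,1).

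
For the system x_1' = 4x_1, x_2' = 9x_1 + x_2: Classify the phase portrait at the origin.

A = [[4,0],[9,1]]; det(A-λI) = λ^2 - 5λ + 4.
λ = 4, 1: both positive.

unstable node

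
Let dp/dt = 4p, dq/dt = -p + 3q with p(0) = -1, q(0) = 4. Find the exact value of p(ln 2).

-16

A = [[4,0],[-1,3]]; eigenvalues λ = 3, 4.
Eigenvectors: (0,-1) for λ=3, (1,-1) for λ=4.
From the initial condition, c_1 = -3, c_2 = -1.
p(ln 2) = (-3)(2^3)(0) + (-1)(2^4)(1) = -16.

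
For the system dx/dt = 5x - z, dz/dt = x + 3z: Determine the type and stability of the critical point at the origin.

A = [[5,-1],[1,3]]; det(A-λI) = λ^2 - 8λ + 16.
repeated λ = 4 with a single eigenvector.

unstable improper node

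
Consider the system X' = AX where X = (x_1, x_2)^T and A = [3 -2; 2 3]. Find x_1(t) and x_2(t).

Coefficient matrix A = [[3, -2], [2, 3]].
Characteristic polynomial det(A - λI) = λ^2 - 6λ + 13 = 0.
Eigenvalues λ = 3 ± 2i (complex conjugate pair).
For λ=3+2i: an eigenvector is (0,-1) - i(1,0) = (0 - i, -1).
A real fundamental pair from Re and Im of e^((3+2i)t)v: X_1 = e^(3t)(cos(2t)·(0,-1) + sin(2t)·(1,0)), X_2 = e^(3t)(sin(2t)·(0,-1) - cos(2t)·(1,0)).
General solution: C_1X_1 + C_2X_2.

x_1(t) = C_1e^(3t)sin(2t) - C_2e^(3t)cos(2t), x_2(t) = -C_1e^(3t)cos(2t) - C_2e^(3t)sin(2t)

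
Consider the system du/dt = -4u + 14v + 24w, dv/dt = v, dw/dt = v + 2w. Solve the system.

u(t) = 4C_1e^(2t) - 2C_2e^(t) + C_3e^(-4t), v(t) = C_2e^(t), w(t) = C_1e^(2t) - C_2e^(t)

Coefficient matrix A = [[-4, 14, 24], [0, 1, 0], [0, 1, 2]].
det(A - λI) = 0 gives eigenvalues λ = 2, 1, -4.
For λ=2: eigenvector (4,0,1).
For λ=1: eigenvector (-2,1,-1).
For λ=-4: eigenvector (1,0,0).
General solution: C_1e^(2t)(4,0,1) + C_2e^(t)(-2,1,-1) + C_3e^(-4t)(1,0,0).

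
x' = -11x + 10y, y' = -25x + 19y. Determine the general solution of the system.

x(t) = -c_1e^(4t)sin(5t) - c_1e^(4t)cos(5t) - c_2e^(4t)sin(5t) + c_2e^(4t)cos(5t), y(t) = -c_1e^(4t)sin(5t) - 2c_1e^(4t)cos(5t) - 2c_2e^(4t)sin(5t) + c_2e^(4t)cos(5t)

Coefficient matrix A = [[-11, 10], [-25, 19]].
Characteristic polynomial det(A - λI) = λ^2 - 8λ + 41 = 0.
Eigenvalues λ = 4 ± 5i (complex conjugate pair).
For λ=4+5i: an eigenvector is (-1,-2) - i(-1,-1) = (-1 + i, -2 + i).
A real fundamental pair from Re and Im of e^((4+5i)t)v: X_1 = e^(4t)(cos(5t)·(-1,-2) + sin(5t)·(-1,-1)), X_2 = e^(4t)(sin(5t)·(-1,-2) - cos(5t)·(-1,-1)).
General solution: c_1X_1 + c_2X_2.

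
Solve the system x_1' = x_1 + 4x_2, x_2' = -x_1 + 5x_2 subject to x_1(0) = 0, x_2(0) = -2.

Coefficient matrix A = [[1, 4], [-1, 5]].
Characteristic polynomial det(A - λI) = λ^2 - 6λ + 9 = 0.
Single eigenvalue λ = 3 with algebraic multiplicity 2.
Eigenvector v = (2,1); generalized eigenvector w with (A-λI)w=v is (1,1).
General solution: e^(3t)[C_1·v + C_2·(t·v + w)].
Applying x_1(0)=0, x_2(0)=-2 gives C_1=2, C_2=-4.

x_1(t) = -8te^(3t), x_2(t) = -4te^(3t) - 2e^(3t)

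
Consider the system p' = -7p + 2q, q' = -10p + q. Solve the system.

p(t) = C_1e^(-3t)cos(2t) + C_2e^(-3t)sin(2t), q(t) = -C_1e^(-3t)sin(2t) + 2C_1e^(-3t)cos(2t) + 2C_2e^(-3t)sin(2t) + C_2e^(-3t)cos(2t)

Coefficient matrix A = [[-7, 2], [-10, 1]].
Characteristic polynomial det(A - λI) = λ^2 + 6λ + 13 = 0.
Eigenvalues λ = -3 ± 2i (complex conjugate pair).
For λ=-3+2i: an eigenvector is (1,2) - i(0,-1) = (1, 2 + i).
A real fundamental pair from Re and Im of e^((-3+2i)t)v: X_1 = e^(-3t)(cos(2t)·(1,2) + sin(2t)·(0,-1)), X_2 = e^(-3t)(sin(2t)·(1,2) - cos(2t)·(0,-1)).
General solution: C_1X_1 + C_2X_2.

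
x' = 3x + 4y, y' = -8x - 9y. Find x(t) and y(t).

Coefficient matrix A = [[3, 4], [-8, -9]].
Characteristic polynomial det(A - λI) = λ^2 + 6λ + 5 = 0.
Eigenvalues λ = -1, -5.
For λ=-1: (A-λI) row 1 is [4, 4], so an eigenvector is (1, -1).
For λ=-5: (A-λI) row 1 is [8, 4], so an eigenvector is (1, -2).
General solution: c_1e^(-t)(1,-1) + c_2e^(-5t)(1,-2).

x(t) = c_1e^(-t) + c_2e^(-5t), y(t) = -c_1e^(-t) - 2c_2e^(-5t)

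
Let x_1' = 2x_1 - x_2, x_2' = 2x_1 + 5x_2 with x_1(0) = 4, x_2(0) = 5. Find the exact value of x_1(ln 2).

A = [[2,-1],[2,5]]; eigenvalues λ = 3, 4.
Eigenvectors: (-1,1) for λ=3, (1,-2) for λ=4.
From the initial condition, c_1 = -13, c_2 = -9.
x_1(ln 2) = (-13)(2^3)(-1) + (-9)(2^4)(1) = -40.

-40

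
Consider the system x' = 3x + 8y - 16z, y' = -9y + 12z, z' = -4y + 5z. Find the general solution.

x(t) = C_1e^(3t) - 2C_3e^(-t), y(t) = 2C_2e^(-3t) - 3C_3e^(-t), z(t) = C_2e^(-3t) - 2C_3e^(-t)

Coefficient matrix A = [[3, 8, -16], [0, -9, 12], [0, -4, 5]].
det(A - λI) = 0 gives eigenvalues λ = 3, -3, -1.
For λ=3: eigenvector (1,0,0).
For λ=-3: eigenvector (0,2,1).
For λ=-1: eigenvector (-2,-3,-2).
General solution: C_1e^(3t)(1,0,0) + C_2e^(-3t)(0,2,1) + C_3e^(-t)(-2,-3,-2).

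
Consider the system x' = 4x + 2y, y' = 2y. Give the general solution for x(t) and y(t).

Coefficient matrix A = [[4, 2], [0, 2]].
Characteristic polynomial det(A - λI) = λ^2 - 6λ + 8 = 0.
Eigenvalues λ = 4, 2.
For λ=4: (A-λI) row 1 is [0, 2], so an eigenvector is (1, 0).
For λ=2: (A-λI) row 1 is [2, 2], so an eigenvector is (-1, 1).
General solution: C_1e^(4t)(1,0) + C_2e^(2t)(-1,1).

x(t) = C_1e^(4t) - C_2e^(2t), y(t) = C_2e^(2t)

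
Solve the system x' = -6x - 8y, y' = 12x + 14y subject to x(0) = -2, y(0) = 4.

Coefficient matrix A = [[-6, -8], [12, 14]].
Characteristic polynomial det(A - λI) = λ^2 - 8λ + 12 = 0.
Eigenvalues λ = 6, 2.
For λ=6: (A-λI) row 1 is [-12, -8], so an eigenvector is (-2, 3).
For λ=2: (A-λI) row 1 is [-8, -8], so an eigenvector is (1, -1).
General solution: K_1e^(6t)(-2,3) + K_2e^(2t)(1,-1).
Applying x(0)=-2, y(0)=4 gives K_1=2, K_2=2.

x(t) = -4e^(6t) + 2e^(2t), y(t) = 6e^(6t) - 2e^(2t)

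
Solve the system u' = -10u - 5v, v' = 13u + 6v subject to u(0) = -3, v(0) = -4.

Coefficient matrix A = [[-10, -5], [13, 6]].
Characteristic polynomial det(A - λI) = λ^2 + 4λ + 5 = 0.
Eigenvalues λ = -2 ± i (complex conjugate pair).
For λ=-2+i: an eigenvector is (1,-2) - i(2,-3) = (1 - 2i, -2 + 3i).
A real fundamental pair from Re and Im of e^((-2+i)t)v: X_1 = e^(-2t)(cos(t)·(1,-2) + sin(t)·(2,-3)), X_2 = e^(-2t)(sin(t)·(1,-2) - cos(t)·(2,-3)).
General solution: c_1X_1 + c_2X_2.
Applying u(0)=-3, v(0)=-4 gives c_1=17, c_2=10.

u(t) = 44e^(-2t)sin(t) - 3e^(-2t)cos(t), v(t) = -71e^(-2t)sin(t) - 4e^(-2t)cos(t)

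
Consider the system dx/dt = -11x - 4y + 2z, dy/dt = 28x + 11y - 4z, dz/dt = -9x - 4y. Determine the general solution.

Coefficient matrix A = [[-11, -4, 2], [28, 11, -4], [-9, -4, 0]].
det(A - λI) = 0 gives eigenvalues λ = 3, -2, -1.
For λ=3: eigenvector (-1,3,-1).
For λ=-2: eigenvector (2,-4,1).
For λ=-1: eigenvector (1,-2,1).
General solution: C_1e^(3t)(-1,3,-1) + C_2e^(-2t)(2,-4,1) + C_3e^(-t)(1,-2,1).

x(t) = -C_1e^(3t) + 2C_2e^(-2t) + C_3e^(-t), y(t) = 3C_1e^(3t) - 4C_2e^(-2t) - 2C_3e^(-t), z(t) = -C_1e^(3t) + C_2e^(-2t) + C_3e^(-t)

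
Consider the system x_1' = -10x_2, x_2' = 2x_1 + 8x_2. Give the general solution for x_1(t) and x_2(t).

x_1(t) = 2c_1e^(4t)sin(2t) - c_1e^(4t)cos(2t) - c_2e^(4t)sin(2t) - 2c_2e^(4t)cos(2t), x_2(t) = -c_1e^(4t)sin(2t) + c_2e^(4t)cos(2t)

Coefficient matrix A = [[0, -10], [2, 8]].
Characteristic polynomial det(A - λI) = λ^2 - 8λ + 20 = 0.
Eigenvalues λ = 4 ± 2i (complex conjugate pair).
For λ=4+2i: an eigenvector is (-1,0) - i(2,-1) = (-1 - 2i, 0 + i).
A real fundamental pair from Re and Im of e^((4+2i)t)v: X_1 = e^(4t)(cos(2t)·(-1,0) + sin(2t)·(2,-1)), X_2 = e^(4t)(sin(2t)·(-1,0) - cos(2t)·(2,-1)).
General solution: c_1X_1 + c_2X_2.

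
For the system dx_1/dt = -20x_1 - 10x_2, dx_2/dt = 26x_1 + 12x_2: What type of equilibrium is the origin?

A = [[-20,-10],[26,12]]; det(A-λI) = λ^2 + 8λ + 20.
λ = -4 ± 2i: negative real part.

stable spiral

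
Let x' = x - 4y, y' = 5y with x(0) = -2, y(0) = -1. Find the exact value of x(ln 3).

234

A = [[1,-4],[0,5]]; eigenvalues λ = 5, 1.
Eigenvectors: (1,-1) for λ=5, (1,0) for λ=1.
From the initial condition, c_1 = 1, c_2 = -3.
x(ln 3) = (1)(3^5)(1) + (-3)(3^1)(1) = 234.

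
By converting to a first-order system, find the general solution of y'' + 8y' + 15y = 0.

Let x_1 = y, x_2 = y'. Then x_1' = x_2 and x_2' = -15x_1 - 8x_2.
A = [[0,1],[-15,-8]]; det(A-λI) = λ^2 + 8λ + 15.
Eigenvalues λ = -3, -5 with eigenvectors (1,-3), (1,-5).

y(t) = C_1e^(-3t) + C_2e^(-5t)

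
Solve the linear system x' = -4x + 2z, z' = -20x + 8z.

Coefficient matrix A = [[-4, 2], [-20, 8]].
Characteristic polynomial det(A - λI) = λ^2 - 4λ + 8 = 0.
Eigenvalues λ = 2 ± 2i (complex conjugate pair).
For λ=2+2i: an eigenvector is (-1,-3) - i(0,1) = (-1, -3 - i).
A real fundamental pair from Re and Im of e^((2+2i)t)v: X_1 = e^(2t)(cos(2t)·(-1,-3) + sin(2t)·(0,1)), X_2 = e^(2t)(sin(2t)·(-1,-3) - cos(2t)·(0,1)).
General solution: C_1X_1 + C_2X_2.

x(t) = -C_1e^(2t)cos(2t) - C_2e^(2t)sin(2t), z(t) = C_1e^(2t)sin(2t) - 3C_1e^(2t)cos(2t) - 3C_2e^(2t)sin(2t) - C_2e^(2t)cos(2t)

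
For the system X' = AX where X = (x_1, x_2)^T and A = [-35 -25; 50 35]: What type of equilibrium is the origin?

center

A = [[-35,-25],[50,35]]; det(A-λI) = λ^2 + 25.
λ = 0 ± 5i: zero real part.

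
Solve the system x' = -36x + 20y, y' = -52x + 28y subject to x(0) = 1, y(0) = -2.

Coefficient matrix A = [[-36, 20], [-52, 28]].
Characteristic polynomial det(A - λI) = λ^2 + 8λ + 32 = 0.
Eigenvalues λ = -4 ± 4i (complex conjugate pair).
For λ=-4+4i: an eigenvector is (-2,-3) - i(1,2) = (-2 - i, -3 - 2i).
A real fundamental pair from Re and Im of e^((-4+4i)t)v: X_1 = e^(-4t)(cos(4t)·(-2,-3) + sin(4t)·(1,2)), X_2 = e^(-4t)(sin(4t)·(-2,-3) - cos(4t)·(1,2)).
General solution: c_1X_1 + c_2X_2.
Applying x(0)=1, y(0)=-2 gives c_1=-4, c_2=7.

x(t) = -18e^(-4t)sin(4t) + e^(-4t)cos(4t), y(t) = -29e^(-4t)sin(4t) - 2e^(-4t)cos(4t)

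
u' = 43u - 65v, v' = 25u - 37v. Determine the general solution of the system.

Coefficient matrix A = [[43, -65], [25, -37]].
Characteristic polynomial det(A - λI) = λ^2 - 6λ + 34 = 0.
Eigenvalues λ = 3 ± 5i (complex conjugate pair).
For λ=3+5i: an eigenvector is (2,1) - i(3,2) = (2 - 3i, 1 - 2i).
A real fundamental pair from Re and Im of e^((3+5i)t)v: X_1 = e^(3t)(cos(5t)·(2,1) + sin(5t)·(3,2)), X_2 = e^(3t)(sin(5t)·(2,1) - cos(5t)·(3,2)).
General solution: K_1X_1 + K_2X_2.

u(t) = 3K_1e^(3t)sin(5t) + 2K_1e^(3t)cos(5t) + 2K_2e^(3t)sin(5t) - 3K_2e^(3t)cos(5t), v(t) = 2K_1e^(3t)sin(5t) + K_1e^(3t)cos(5t) + K_2e^(3t)sin(5t) - 2K_2e^(3t)cos(5t)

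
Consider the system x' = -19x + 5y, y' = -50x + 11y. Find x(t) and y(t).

Coefficient matrix A = [[-19, 5], [-50, 11]].
Characteristic polynomial det(A - λI) = λ^2 + 8λ + 41 = 0.
Eigenvalues λ = -4 ± 5i (complex conjugate pair).
For λ=-4+5i: an eigenvector is (1,3) - i(0,-1) = (1, 3 + i).
A real fundamental pair from Re and Im of e^((-4+5i)t)v: X_1 = e^(-4t)(cos(5t)·(1,3) + sin(5t)·(0,-1)), X_2 = e^(-4t)(sin(5t)·(1,3) - cos(5t)·(0,-1)).
General solution: C_1X_1 + C_2X_2.

x(t) = C_1e^(-4t)cos(5t) + C_2e^(-4t)sin(5t), y(t) = -C_1e^(-4t)sin(5t) + 3C_1e^(-4t)cos(5t) + 3C_2e^(-4t)sin(5t) + C_2e^(-4t)cos(5t)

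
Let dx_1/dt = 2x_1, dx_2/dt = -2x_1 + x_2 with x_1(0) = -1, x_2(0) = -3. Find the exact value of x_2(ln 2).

-2

A = [[2,0],[-2,1]]; eigenvalues λ = 2, 1.
Eigenvectors: (1,-2) for λ=2, (0,1) for λ=1.
From the initial condition, c_1 = -1, c_2 = -5.
x_2(ln 2) = (-1)(2^2)(-2) + (-5)(2^1)(1) = -2.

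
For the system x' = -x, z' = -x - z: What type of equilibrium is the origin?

stable improper node

A = [[-1,0],[-1,-1]]; det(A-λI) = λ^2 + 2λ + 1.
repeated λ = -1 with a single eigenvector.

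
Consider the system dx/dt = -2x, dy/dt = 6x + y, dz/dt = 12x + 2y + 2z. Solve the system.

Coefficient matrix A = [[-2, 0, 0], [6, 1, 0], [12, 2, 2]].
det(A - λI) = 0 gives eigenvalues λ = -2, 1, 2.
For λ=-2: eigenvector (1,-2,-2).
For λ=1: eigenvector (0,1,-2).
For λ=2: eigenvector (0,0,1).
General solution: K_1e^(-2t)(1,-2,-2) + K_2e^(t)(0,1,-2) + K_3e^(2t)(0,0,1).

x(t) = K_1e^(-2t), y(t) = -2K_1e^(-2t) + K_2e^(t), z(t) = -2K_1e^(-2t) - 2K_2e^(t) + K_3e^(2t)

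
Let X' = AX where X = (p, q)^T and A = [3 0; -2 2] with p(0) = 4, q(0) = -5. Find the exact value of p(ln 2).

32

A = [[3,0],[-2,2]]; eigenvalues λ = 2, 3.
Eigenvectors: (0,-1) for λ=2, (-1,2) for λ=3.
From the initial condition, c_1 = -3, c_2 = -4.
p(ln 2) = (-3)(2^2)(0) + (-4)(2^3)(-1) = 32.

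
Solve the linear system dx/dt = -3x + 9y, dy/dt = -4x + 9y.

Coefficient matrix A = [[-3, 9], [-4, 9]].
Characteristic polynomial det(A - λI) = λ^2 - 6λ + 9 = 0.
Single eigenvalue λ = 3 with algebraic multiplicity 2.
Eigenvector v = (3,2); generalized eigenvector w with (A-λI)w=v is (1,1).
General solution: e^(3t)[c_1·v + c_2·(t·v + w)].

x(t) = 3c_1e^(3t) + 3c_2te^(3t) + c_2e^(3t), y(t) = 2c_1e^(3t) + 2c_2te^(3t) + c_2e^(3t)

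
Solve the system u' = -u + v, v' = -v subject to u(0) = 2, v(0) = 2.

Coefficient matrix A = [[-1, 1], [0, -1]].
Characteristic polynomial det(A - λI) = λ^2 + 2λ + 1 = 0.
Single eigenvalue λ = -1 with algebraic multiplicity 2.
Eigenvector v = (-1,0); generalized eigenvector w with (A-λI)w=v is (1,-1).
General solution: e^(-t)[K_1·v + K_2·(t·v + w)].
Applying u(0)=2, v(0)=2 gives K_1=-4, K_2=-2.

u(t) = 2te^(-t) + 2e^(-t), v(t) = 2e^(-t)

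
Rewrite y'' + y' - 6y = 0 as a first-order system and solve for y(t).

y(t) = K_1e^(-3t) + K_2e^(2t)

Let x_1 = y, x_2 = y'. Then x_1' = x_2 and x_2' = 6x_1 - x_2.
A = [[0,1],[6,-1]]; det(A-λI) = λ^2 + λ - 6.
Eigenvalues λ = -3, 2 with eigenvectors (1,-3), (1,2).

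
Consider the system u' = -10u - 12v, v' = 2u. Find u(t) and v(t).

u(t) = 3C_1e^(-6t) - 2C_2e^(-4t), v(t) = -C_1e^(-6t) + C_2e^(-4t)

Coefficient matrix A = [[-10, -12], [2, 0]].
Characteristic polynomial det(A - λI) = λ^2 + 10λ + 24 = 0.
Eigenvalues λ = -6, -4.
For λ=-6: (A-λI) row 1 is [-4, -12], so an eigenvector is (3, -1).
For λ=-4: (A-λI) row 1 is [-6, -12], so an eigenvector is (-2, 1).
General solution: C_1e^(-6t)(3,-1) + C_2e^(-4t)(-2,1).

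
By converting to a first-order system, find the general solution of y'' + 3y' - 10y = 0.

y(t) = c_1e^(2t) + c_2e^(-5t)

Let x_1 = y, x_2 = y'. Then x_1' = x_2 and x_2' = 10x_1 - 3x_2.
A = [[0,1],[10,-3]]; det(A-λI) = λ^2 + 3λ - 10.
Eigenvalues λ = 2, -5 with eigenvectors (1,2), (1,-5).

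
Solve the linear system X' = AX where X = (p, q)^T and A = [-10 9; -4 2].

p(t) = 3c_1e^(-4t) + 3c_2te^(-4t) - 2c_2e^(-4t), q(t) = 2c_1e^(-4t) + 2c_2te^(-4t) - c_2e^(-4t)

Coefficient matrix A = [[-10, 9], [-4, 2]].
Characteristic polynomial det(A - λI) = λ^2 + 8λ + 16 = 0.
Single eigenvalue λ = -4 with algebraic multiplicity 2.
Eigenvector v = (3,2); generalized eigenvector w with (A-λI)w=v is (-2,-1).
General solution: e^(-4t)[c_1·v + c_2·(t·v + w)].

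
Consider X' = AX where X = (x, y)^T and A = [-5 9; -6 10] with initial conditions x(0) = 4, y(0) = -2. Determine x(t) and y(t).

Coefficient matrix A = [[-5, 9], [-6, 10]].
Characteristic polynomial det(A - λI) = λ^2 - 5λ + 4 = 0.
Eigenvalues λ = 4, 1.
For λ=4: (A-λI) row 1 is [-9, 9], so an eigenvector is (1, 1).
For λ=1: (A-λI) row 1 is [-6, 9], so an eigenvector is (-3, -2).
General solution: K_1e^(4t)(1,1) + K_2e^(t)(-3,-2).
Applying x(0)=4, y(0)=-2 gives K_1=-14, K_2=-6.

x(t) = -14e^(4t) + 18e^(t), y(t) = -14e^(4t) + 12e^(t)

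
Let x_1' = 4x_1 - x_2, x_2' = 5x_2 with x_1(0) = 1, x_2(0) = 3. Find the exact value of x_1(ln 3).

-405

A = [[4,-1],[0,5]]; eigenvalues λ = 5, 4.
Eigenvectors: (-1,1) for λ=5, (1,0) for λ=4.
From the initial condition, c_1 = 3, c_2 = 4.
x_1(ln 3) = (3)(3^5)(-1) + (4)(3^4)(1) = -405.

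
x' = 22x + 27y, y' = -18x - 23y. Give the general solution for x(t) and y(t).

x(t) = -c_1e^(-5t) + 3c_2e^(4t), y(t) = c_1e^(-5t) - 2c_2e^(4t)

Coefficient matrix A = [[22, 27], [-18, -23]].
Characteristic polynomial det(A - λI) = λ^2 + λ - 20 = 0.
Eigenvalues λ = -5, 4.
For λ=-5: (A-λI) row 1 is [27, 27], so an eigenvector is (-1, 1).
For λ=4: (A-λI) row 1 is [18, 27], so an eigenvector is (3, -2).
General solution: c_1e^(-5t)(-1,1) + c_2e^(4t)(3,-2).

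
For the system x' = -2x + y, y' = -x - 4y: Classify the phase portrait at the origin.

A = [[-2,1],[-1,-4]]; det(A-λI) = λ^2 + 6λ + 9.
repeated λ = -3 with a single eigenvector.

stable improper node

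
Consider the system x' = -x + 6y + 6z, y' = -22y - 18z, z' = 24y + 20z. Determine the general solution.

x(t) = C_1e^(-t) + 2C_2e^(2t), y(t) = -3C_2e^(2t) + C_3e^(-4t), z(t) = 4C_2e^(2t) - C_3e^(-4t)

Coefficient matrix A = [[-1, 6, 6], [0, -22, -18], [0, 24, 20]].
det(A - λI) = 0 gives eigenvalues λ = -1, 2, -4.
For λ=-1: eigenvector (1,0,0).
For λ=2: eigenvector (2,-3,4).
For λ=-4: eigenvector (0,1,-1).
General solution: C_1e^(-t)(1,0,0) + C_2e^(2t)(2,-3,4) + C_3e^(-4t)(0,1,-1).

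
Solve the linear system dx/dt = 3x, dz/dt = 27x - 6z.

Coefficient matrix A = [[3, 0], [27, -6]].
Characteristic polynomial det(A - λI) = λ^2 + 3λ - 18 = 0.
Eigenvalues λ = -6, 3.
For λ=-6: (A-λI) row 1 is [9, 0], so an eigenvector is (0, -1).
For λ=3: (A-λI) row 2 is [27, -9], so an eigenvector is (1, 3).
General solution: C_1e^(-6t)(0,-1) + C_2e^(3t)(1,3).

x(t) = C_2e^(3t), z(t) = -C_1e^(-6t) + 3C_2e^(3t)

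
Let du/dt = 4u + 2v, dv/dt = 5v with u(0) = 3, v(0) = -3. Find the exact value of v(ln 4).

-3072

A = [[4,2],[0,5]]; eigenvalues λ = 4, 5.
Eigenvectors: (-1,0) for λ=4, (-2,-1) for λ=5.
From the initial condition, c_1 = -9, c_2 = 3.
v(ln 4) = (-9)(4^4)(0) + (3)(4^5)(-1) = -3072.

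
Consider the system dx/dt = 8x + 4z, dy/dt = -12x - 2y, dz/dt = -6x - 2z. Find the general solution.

Coefficient matrix A = [[8, 0, 4], [-12, -2, 0], [-6, 0, -2]].
det(A - λI) = 0 gives eigenvalues λ = 4, -2, 2.
For λ=4: eigenvector (-1,2,1).
For λ=-2: eigenvector (0,1,0).
For λ=2: eigenvector (2,-6,-3).
General solution: C_1e^(4t)(-1,2,1) + C_2e^(-2t)(0,1,0) + C_3e^(2t)(2,-6,-3).

x(t) = -C_1e^(4t) + 2C_3e^(2t), y(t) = 2C_1e^(4t) + C_2e^(-2t) - 6C_3e^(2t), z(t) = C_1e^(4t) - 3C_3e^(2t)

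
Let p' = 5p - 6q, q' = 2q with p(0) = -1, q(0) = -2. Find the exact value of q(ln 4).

A = [[5,-6],[0,2]]; eigenvalues λ = 2, 5.
Eigenvectors: (2,1) for λ=2, (1,0) for λ=5.
From the initial condition, c_1 = -2, c_2 = 3.
q(ln 4) = (-2)(4^2)(1) + (3)(4^5)(0) = -32.

-32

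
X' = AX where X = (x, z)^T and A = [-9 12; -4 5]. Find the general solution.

Coefficient matrix A = [[-9, 12], [-4, 5]].
Characteristic polynomial det(A - λI) = λ^2 + 4λ + 3 = 0.
Eigenvalues λ = -1, -3.
For λ=-1: (A-λI) row 1 is [-8, 12], so an eigenvector is (3, 2).
For λ=-3: (A-λI) row 1 is [-6, 12], so an eigenvector is (-2, -1).
General solution: C_1e^(-t)(3,2) + C_2e^(-3t)(-2,-1).

x(t) = 3C_1e^(-t) - 2C_2e^(-3t), z(t) = 2C_1e^(-t) - C_2e^(-3t)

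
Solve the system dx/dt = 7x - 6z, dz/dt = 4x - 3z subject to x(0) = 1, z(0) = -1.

Coefficient matrix A = [[7, -6], [4, -3]].
Characteristic polynomial det(A - λI) = λ^2 - 4λ + 3 = 0.
Eigenvalues λ = 1, 3.
For λ=1: (A-λI) row 1 is [6, -6], so an eigenvector is (1, 1).
For λ=3: (A-λI) row 1 is [4, -6], so an eigenvector is (-3, -2).
General solution: C_1e^(t)(1,1) + C_2e^(3t)(-3,-2).
Applying x(0)=1, z(0)=-1 gives C_1=-5, C_2=-2.

x(t) = 6e^(3t) - 5e^(t), z(t) = 4e^(3t) - 5e^(t)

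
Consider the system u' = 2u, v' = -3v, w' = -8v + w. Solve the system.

u(t) = K_1e^(2t), v(t) = K_2e^(-3t), w(t) = 2K_2e^(-3t) + K_3e^(t)

Coefficient matrix A = [[2, 0, 0], [0, -3, 0], [0, -8, 1]].
det(A - λI) = 0 gives eigenvalues λ = 2, -3, 1.
For λ=2: eigenvector (1,0,0).
For λ=-3: eigenvector (0,1,2).
For λ=1: eigenvector (0,0,1).
General solution: K_1e^(2t)(1,0,0) + K_2e^(-3t)(0,1,2) + K_3e^(t)(0,0,1).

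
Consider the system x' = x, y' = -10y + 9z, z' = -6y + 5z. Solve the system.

Coefficient matrix A = [[1, 0, 0], [0, -10, 9], [0, -6, 5]].
det(A - λI) = 0 gives eigenvalues λ = 1, -4, -1.
For λ=1: eigenvector (1,0,0).
For λ=-4: eigenvector (0,3,2).
For λ=-1: eigenvector (0,1,1).
General solution: K_1e^(t)(1,0,0) + K_2e^(-4t)(0,3,2) + K_3e^(-t)(0,1,1).

x(t) = K_1e^(t), y(t) = 3K_2e^(-4t) + K_3e^(-t), z(t) = 2K_2e^(-4t) + K_3e^(-t)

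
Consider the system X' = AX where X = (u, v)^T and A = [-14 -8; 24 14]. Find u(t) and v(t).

Coefficient matrix A = [[-14, -8], [24, 14]].
Characteristic polynomial det(A - λI) = λ^2 - 4 = 0.
Eigenvalues λ = 2, -2.
For λ=2: (A-λI) row 1 is [-16, -8], so an eigenvector is (-1, 2).
For λ=-2: (A-λI) row 1 is [-12, -8], so an eigenvector is (2, -3).
General solution: K_1e^(2t)(-1,2) + K_2e^(-2t)(2,-3).

u(t) = -K_1e^(2t) + 2K_2e^(-2t), v(t) = 2K_1e^(2t) - 3K_2e^(-2t)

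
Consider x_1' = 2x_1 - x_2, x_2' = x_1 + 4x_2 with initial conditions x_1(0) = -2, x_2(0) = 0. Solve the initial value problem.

x_1(t) = 2te^(3t) - 2e^(3t), x_2(t) = -2te^(3t)

Coefficient matrix A = [[2, -1], [1, 4]].
Characteristic polynomial det(A - λI) = λ^2 - 6λ + 9 = 0.
Single eigenvalue λ = 3 with algebraic multiplicity 2.
Eigenvector v = (-1,1); generalized eigenvector w with (A-λI)w=v is (-1,2).
General solution: e^(3t)[C_1·v + C_2·(t·v + w)].
Applying x_1(0)=-2, x_2(0)=0 gives C_1=4, C_2=-2.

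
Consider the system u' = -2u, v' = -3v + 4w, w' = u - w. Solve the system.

Coefficient matrix A = [[-2, 0, 0], [0, -3, 4], [1, 0, -1]].
det(A - λI) = 0 gives eigenvalues λ = -2, -3, -1.
For λ=-2: eigenvector (1,-4,-1).
For λ=-3: eigenvector (0,1,0).
For λ=-1: eigenvector (0,2,1).
General solution: K_1e^(-2t)(1,-4,-1) + K_2e^(-3t)(0,1,0) + K_3e^(-t)(0,2,1).

u(t) = K_1e^(-2t), v(t) = -4K_1e^(-2t) + K_2e^(-3t) + 2K_3e^(-t), w(t) = -K_1e^(-2t) + K_3e^(-t)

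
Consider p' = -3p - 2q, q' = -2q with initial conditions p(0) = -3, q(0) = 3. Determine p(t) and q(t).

Coefficient matrix A = [[-3, -2], [0, -2]].
Characteristic polynomial det(A - λI) = λ^2 + 5λ + 6 = 0.
Eigenvalues λ = -3, -2.
For λ=-3: (A-λI) row 1 is [0, -2], so an eigenvector is (1, 0).
For λ=-2: (A-λI) row 1 is [-1, -2], so an eigenvector is (2, -1).
General solution: K_1e^(-3t)(1,0) + K_2e^(-2t)(2,-1).
Applying p(0)=-3, q(0)=3 gives K_1=3, K_2=-3.

p(t) = -6e^(-2t) + 3e^(-3t), q(t) = 3e^(-2t)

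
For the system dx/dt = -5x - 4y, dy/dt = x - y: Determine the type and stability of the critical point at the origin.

stable improper node

A = [[-5,-4],[1,-1]]; det(A-λI) = λ^2 + 6λ + 9.
repeated λ = -3 with a single eigenvector.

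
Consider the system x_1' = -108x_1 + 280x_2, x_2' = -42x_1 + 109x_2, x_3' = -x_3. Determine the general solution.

x_1(t) = 5K_1e^(4t) - 8K_2e^(-3t), x_2(t) = 2K_1e^(4t) - 3K_2e^(-3t), x_3(t) = K_3e^(-t)

Coefficient matrix A = [[-108, 280, 0], [-42, 109, 0], [0, 0, -1]].
det(A - λI) = 0 gives eigenvalues λ = 4, -3, -1.
For λ=4: eigenvector (5,2,0).
For λ=-3: eigenvector (-8,-3,0).
For λ=-1: eigenvector (0,0,1).
General solution: K_1e^(4t)(5,2,0) + K_2e^(-3t)(-8,-3,0) + K_3e^(-t)(0,0,1).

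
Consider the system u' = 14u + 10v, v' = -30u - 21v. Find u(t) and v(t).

Coefficient matrix A = [[14, 10], [-30, -21]].
Characteristic polynomial det(A - λI) = λ^2 + 7λ + 6 = 0.
Eigenvalues λ = -1, -6.
For λ=-1: (A-λI) row 1 is [15, 10], so an eigenvector is (-2, 3).
For λ=-6: (A-λI) row 1 is [20, 10], so an eigenvector is (-1, 2).
General solution: C_1e^(-t)(-2,3) + C_2e^(-6t)(-1,2).

u(t) = -2C_1e^(-t) - C_2e^(-6t), v(t) = 3C_1e^(-t) + 2C_2e^(-6t)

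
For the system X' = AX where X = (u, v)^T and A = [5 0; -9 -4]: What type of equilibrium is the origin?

saddle

A = [[5,0],[-9,-4]]; det(A-λI) = λ^2 - λ - 20.
λ = -4, 5: opposite signs.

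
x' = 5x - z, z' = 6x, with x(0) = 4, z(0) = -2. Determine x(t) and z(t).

x(t) = 14e^(3t) - 10e^(2t), z(t) = 28e^(3t) - 30e^(2t)

Coefficient matrix A = [[5, -1], [6, 0]].
Characteristic polynomial det(A - λI) = λ^2 - 5λ + 6 = 0.
Eigenvalues λ = 3, 2.
For λ=3: (A-λI) row 1 is [2, -1], so an eigenvector is (1, 2).
For λ=2: (A-λI) row 1 is [3, -1], so an eigenvector is (1, 3).
General solution: C_1e^(3t)(1,2) + C_2e^(2t)(1,3).
Applying x(0)=4, z(0)=-2 gives C_1=14, C_2=-10.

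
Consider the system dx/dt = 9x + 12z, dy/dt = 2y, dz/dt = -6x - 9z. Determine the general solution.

Coefficient matrix A = [[9, 0, 12], [0, 2, 0], [-6, 0, -9]].
det(A - λI) = 0 gives eigenvalues λ = -3, 2, 3.
For λ=-3: eigenvector (-1,0,1).
For λ=2: eigenvector (0,1,0).
For λ=3: eigenvector (-2,0,1).
General solution: C_1e^(-3t)(-1,0,1) + C_2e^(2t)(0,1,0) + C_3e^(3t)(-2,0,1).

x(t) = -C_1e^(-3t) - 2C_3e^(3t), y(t) = C_2e^(2t), z(t) = C_1e^(-3t) + C_3e^(3t)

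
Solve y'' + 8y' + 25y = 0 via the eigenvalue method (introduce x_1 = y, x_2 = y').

y(t) = C_1e^(-4t)cos(3t) + C_2e^(-4t)sin(3t)

Let x_1 = y, x_2 = y'. Then x_1' = x_2 and x_2' = -25x_1 - 8x_2.
A = [[0,1],[-25,-8]]; det(A-λI) = λ^2 + 8λ + 25.
Eigenvalues λ = -4 ± 3i.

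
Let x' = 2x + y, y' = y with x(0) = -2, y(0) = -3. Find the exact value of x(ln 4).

-68

A = [[2,1],[0,1]]; eigenvalues λ = 2, 1.
Eigenvectors: (-1,0) for λ=2, (-1,1) for λ=1.
From the initial condition, c_1 = 5, c_2 = -3.
x(ln 4) = (5)(4^2)(-1) + (-3)(4^1)(-1) = -68.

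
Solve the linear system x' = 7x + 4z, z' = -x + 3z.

Coefficient matrix A = [[7, 4], [-1, 3]].
Characteristic polynomial det(A - λI) = λ^2 - 10λ + 25 = 0.
Single eigenvalue λ = 5 with algebraic multiplicity 2.
Eigenvector v = (2,-1); generalized eigenvector w with (A-λI)w=v is (3,-1).
General solution: e^(5t)[C_1·v + C_2·(t·v + w)].

x(t) = 2C_1e^(5t) + 2C_2te^(5t) + 3C_2e^(5t), z(t) = -C_1e^(5t) - C_2te^(5t) - C_2e^(5t)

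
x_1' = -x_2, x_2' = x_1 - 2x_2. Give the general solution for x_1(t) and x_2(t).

x_1(t) = K_1e^(-t) + K_2te^(-t) + 2K_2e^(-t), x_2(t) = K_1e^(-t) + K_2te^(-t) + K_2e^(-t)

Coefficient matrix A = [[0, -1], [1, -2]].
Characteristic polynomial det(A - λI) = λ^2 + 2λ + 1 = 0.
Single eigenvalue λ = -1 with algebraic multiplicity 2.
Eigenvector v = (1,1); generalized eigenvector w with (A-λI)w=v is (2,1).
General solution: e^(-t)[K_1·v + K_2·(t·v + w)].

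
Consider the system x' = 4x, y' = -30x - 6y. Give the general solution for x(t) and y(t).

x(t) = -K_1e^(4t), y(t) = 3K_1e^(4t) - K_2e^(-6t)

Coefficient matrix A = [[4, 0], [-30, -6]].
Characteristic polynomial det(A - λI) = λ^2 + 2λ - 24 = 0.
Eigenvalues λ = 4, -6.
For λ=4: (A-λI) row 2 is [-30, -10], so an eigenvector is (-1, 3).
For λ=-6: (A-λI) row 1 is [10, 0], so an eigenvector is (0, -1).
General solution: K_1e^(4t)(-1,3) + K_2e^(-6t)(0,-1).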